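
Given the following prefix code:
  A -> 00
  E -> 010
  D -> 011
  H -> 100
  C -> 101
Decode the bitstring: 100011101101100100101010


Decoding step by step:
Bits 100 -> H
Bits 011 -> D
Bits 101 -> C
Bits 101 -> C
Bits 100 -> H
Bits 100 -> H
Bits 101 -> C
Bits 010 -> E


Decoded message: HDCCHHCE


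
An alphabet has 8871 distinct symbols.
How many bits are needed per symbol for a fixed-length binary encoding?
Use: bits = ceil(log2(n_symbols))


log2(8871) = 13.1149
Bracket: 2^13 = 8192 < 8871 <= 2^14 = 16384
So ceil(log2(8871)) = 14

bits = ceil(log2(8871)) = ceil(13.1149) = 14 bits


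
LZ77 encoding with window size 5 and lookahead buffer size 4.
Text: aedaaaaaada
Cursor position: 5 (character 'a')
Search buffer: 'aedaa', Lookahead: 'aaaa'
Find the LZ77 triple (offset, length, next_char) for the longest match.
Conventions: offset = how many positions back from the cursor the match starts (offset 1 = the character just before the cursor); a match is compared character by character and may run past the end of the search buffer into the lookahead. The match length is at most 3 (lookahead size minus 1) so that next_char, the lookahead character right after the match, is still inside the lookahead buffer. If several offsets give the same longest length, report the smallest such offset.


Try each offset into the search buffer:
  offset=1 (pos 4, char 'a'): match length 3
  offset=2 (pos 3, char 'a'): match length 3
  offset=3 (pos 2, char 'd'): match length 0
  offset=4 (pos 1, char 'e'): match length 0
  offset=5 (pos 0, char 'a'): match length 1
Longest match has length 3, found at offsets 1, 2; take the smallest, offset 1.
next_char = character at position 5 + 3 = 8 -> 'a'

Best match: offset=1, length=3 (matching 'aaa' starting at position 4)
LZ77 triple: (1, 3, 'a')


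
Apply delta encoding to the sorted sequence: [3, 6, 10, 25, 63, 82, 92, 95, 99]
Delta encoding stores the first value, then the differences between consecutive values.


First value: 3
Deltas:
  6 - 3 = 3
  10 - 6 = 4
  25 - 10 = 15
  63 - 25 = 38
  82 - 63 = 19
  92 - 82 = 10
  95 - 92 = 3
  99 - 95 = 4


Delta encoded: [3, 3, 4, 15, 38, 19, 10, 3, 4]


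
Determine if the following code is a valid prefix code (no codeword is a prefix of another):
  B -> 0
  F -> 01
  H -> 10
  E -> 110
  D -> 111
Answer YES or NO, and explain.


Checking each pair (does one codeword prefix another?):
  B='0' vs F='01': prefix -- VIOLATION

NO -- this is NOT a valid prefix code. B (0) is a prefix of F (01).


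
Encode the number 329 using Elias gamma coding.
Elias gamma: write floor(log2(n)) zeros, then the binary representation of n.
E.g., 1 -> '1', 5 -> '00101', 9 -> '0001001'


num_bits = floor(log2(329)) + 1 = 9
leading_zeros = num_bits - 1 = 8
binary(329) = 101001001

Elias gamma(329) = '00000000' + '101001001' = 00000000101001001 (17 bits)


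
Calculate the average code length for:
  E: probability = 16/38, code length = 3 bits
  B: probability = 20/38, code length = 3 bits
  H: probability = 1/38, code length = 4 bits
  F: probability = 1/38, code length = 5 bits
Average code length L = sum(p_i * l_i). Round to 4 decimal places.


Weighted contributions p_i * l_i:
  E: (16/38) * 3 = 48/38
  B: (20/38) * 3 = 60/38
  H: (1/38) * 4 = 4/38
  F: (1/38) * 5 = 5/38
Sum = (48 + 60 + 4 + 5)/38 = 117/38

L = 117/38 = 3.0789 bits/symbol


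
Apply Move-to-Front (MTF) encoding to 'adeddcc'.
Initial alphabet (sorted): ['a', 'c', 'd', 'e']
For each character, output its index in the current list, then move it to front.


MTF encoding:
'a': index 0 in ['a', 'c', 'd', 'e'] -> ['a', 'c', 'd', 'e']
'd': index 2 in ['a', 'c', 'd', 'e'] -> ['d', 'a', 'c', 'e']
'e': index 3 in ['d', 'a', 'c', 'e'] -> ['e', 'd', 'a', 'c']
'd': index 1 in ['e', 'd', 'a', 'c'] -> ['d', 'e', 'a', 'c']
'd': index 0 in ['d', 'e', 'a', 'c'] -> ['d', 'e', 'a', 'c']
'c': index 3 in ['d', 'e', 'a', 'c'] -> ['c', 'd', 'e', 'a']
'c': index 0 in ['c', 'd', 'e', 'a'] -> ['c', 'd', 'e', 'a']


Output: [0, 2, 3, 1, 0, 3, 0]


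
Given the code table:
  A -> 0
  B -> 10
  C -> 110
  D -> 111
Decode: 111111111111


Decoding:
111 -> D
111 -> D
111 -> D
111 -> D


Result: DDDD


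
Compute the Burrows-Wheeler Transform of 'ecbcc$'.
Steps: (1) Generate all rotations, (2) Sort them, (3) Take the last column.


Rotations (sorted):
  0: $ecbcc -> last char: c
  1: bcc$ec -> last char: c
  2: c$ecbc -> last char: c
  3: cbcc$e -> last char: e
  4: cc$ecb -> last char: b
  5: ecbcc$ -> last char: $


BWT = ccceb$


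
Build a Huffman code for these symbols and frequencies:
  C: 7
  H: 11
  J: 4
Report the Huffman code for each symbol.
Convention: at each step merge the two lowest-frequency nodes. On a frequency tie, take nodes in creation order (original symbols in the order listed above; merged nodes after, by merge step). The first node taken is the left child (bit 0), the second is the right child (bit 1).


Huffman tree construction:
Step 1: Merge J(4) + C(7) = 11
Step 2: Merge H(11) + (J+C)(11) = 22
Read each symbol's code off the tree from the root (left child = 0, right child = 1).

Codes:
  C: 11 (length 2)
  H: 0 (length 1)
  J: 10 (length 2)
Average code length: 33/22 = 1.5000 bits/symbol


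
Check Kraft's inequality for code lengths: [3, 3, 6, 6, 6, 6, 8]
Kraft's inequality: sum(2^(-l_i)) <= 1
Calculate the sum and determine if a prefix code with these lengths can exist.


Sum = 2^(-3) + 2^(-3) + 2^(-6) + 2^(-6) + 2^(-6) + 2^(-6) + 2^(-8)
    = 0.125 + 0.125 + 0.015625 + 0.015625 + 0.015625 + 0.015625 + 0.00390625
    = 81/256 = 0.31640625
Since 0.31640625 <= 1, Kraft's inequality IS satisfied.
A prefix code with these lengths CAN exist.

Kraft sum = 0.31640625. Satisfied.


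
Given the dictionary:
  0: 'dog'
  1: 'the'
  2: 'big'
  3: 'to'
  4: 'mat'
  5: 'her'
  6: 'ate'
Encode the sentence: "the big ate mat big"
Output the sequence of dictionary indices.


Look up each word in the dictionary:
  'the' -> 1
  'big' -> 2
  'ate' -> 6
  'mat' -> 4
  'big' -> 2

Encoded: [1, 2, 6, 4, 2]


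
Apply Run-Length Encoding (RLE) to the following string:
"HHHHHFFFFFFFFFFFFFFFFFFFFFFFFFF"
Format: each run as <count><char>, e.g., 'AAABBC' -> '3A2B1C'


Scanning runs left to right:
  i=0: run of 'H' x 5 -> '5H'
  i=5: run of 'F' x 26 -> '26F'

RLE = 5H26F


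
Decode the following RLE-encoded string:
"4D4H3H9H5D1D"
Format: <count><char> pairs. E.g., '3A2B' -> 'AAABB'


Expanding each <count><char> pair:
  4D -> 'DDDD'
  4H -> 'HHHH'
  3H -> 'HHH'
  9H -> 'HHHHHHHHH'
  5D -> 'DDDDD'
  1D -> 'D'

Decoded = DDDDHHHHHHHHHHHHHHHHDDDDDD


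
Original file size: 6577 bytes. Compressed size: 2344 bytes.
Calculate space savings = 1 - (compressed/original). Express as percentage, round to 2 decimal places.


ratio = compressed/original = 2344/6577 = 0.356393
savings = 1 - ratio = 1 - 0.356393 = 0.643607
as a percentage: 0.643607 * 100 = 64.36%

Space savings = 1 - 2344/6577 = 64.36%


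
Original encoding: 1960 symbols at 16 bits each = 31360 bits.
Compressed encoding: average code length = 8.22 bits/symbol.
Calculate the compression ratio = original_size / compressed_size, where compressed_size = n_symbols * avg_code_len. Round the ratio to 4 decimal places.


original_size = n_symbols * orig_bits = 1960 * 16 = 31360 bits
compressed_size = n_symbols * avg_code_len = 1960 * 8.22 = 16111.2 bits
ratio = original_size / compressed_size = 31360 / 16111.2 = 1.9465

Compression ratio = 1.9465


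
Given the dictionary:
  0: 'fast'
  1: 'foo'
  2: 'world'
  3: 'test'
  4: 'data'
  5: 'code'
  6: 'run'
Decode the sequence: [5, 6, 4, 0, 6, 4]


Look up each index in the dictionary:
  5 -> 'code'
  6 -> 'run'
  4 -> 'data'
  0 -> 'fast'
  6 -> 'run'
  4 -> 'data'

Decoded: "code run data fast run data"


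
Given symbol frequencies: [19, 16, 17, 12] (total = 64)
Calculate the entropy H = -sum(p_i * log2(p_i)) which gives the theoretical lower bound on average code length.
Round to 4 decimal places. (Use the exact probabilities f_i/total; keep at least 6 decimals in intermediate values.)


Per-symbol terms -p_i * log2(p_i) with p_i = f_i/64:
  p = 19/64 = 0.296875: log2(p) = -1.752072, -p*log2(p) = 0.520147
  p = 16/64 = 0.250000: log2(p) = -2.000000, -p*log2(p) = 0.500000
  p = 17/64 = 0.265625: log2(p) = -1.912537, -p*log2(p) = 0.508018
  p = 12/64 = 0.187500: log2(p) = -2.415037, -p*log2(p) = 0.452820
H = 0.520147 + 0.500000 + 0.508018 + 0.452820 = 1.980985

H = 1.981 bits/symbol


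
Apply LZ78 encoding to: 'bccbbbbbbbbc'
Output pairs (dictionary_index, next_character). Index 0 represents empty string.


LZ78 encoding steps:
Dictionary: {0: ''}
Step 1: w='' (idx 0), next='b' -> output (0, 'b'), add 'b' as idx 1
Step 2: w='' (idx 0), next='c' -> output (0, 'c'), add 'c' as idx 2
Step 3: w='c' (idx 2), next='b' -> output (2, 'b'), add 'cb' as idx 3
Step 4: w='b' (idx 1), next='b' -> output (1, 'b'), add 'bb' as idx 4
Step 5: w='bb' (idx 4), next='b' -> output (4, 'b'), add 'bbb' as idx 5
Step 6: w='bb' (idx 4), next='c' -> output (4, 'c'), add 'bbc' as idx 6


Encoded: [(0, 'b'), (0, 'c'), (2, 'b'), (1, 'b'), (4, 'b'), (4, 'c')]


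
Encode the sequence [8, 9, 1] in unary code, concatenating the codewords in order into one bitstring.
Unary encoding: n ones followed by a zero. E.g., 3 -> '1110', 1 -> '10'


Encode each number as n ones followed by a terminating 0:
  8 -> 111111110 (9 bits)
  9 -> 1111111110 (10 bits)
  1 -> 10 (2 bits)
Total length = 9 + 10 + 2 = 21 bits.

Unary([8, 9, 1]) = 111111110111111111010 (21 bits)


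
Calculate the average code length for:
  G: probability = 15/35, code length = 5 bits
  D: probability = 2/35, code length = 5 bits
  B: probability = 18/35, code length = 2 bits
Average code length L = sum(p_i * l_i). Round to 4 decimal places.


Weighted contributions p_i * l_i:
  G: (15/35) * 5 = 75/35
  D: (2/35) * 5 = 10/35
  B: (18/35) * 2 = 36/35
Sum = (75 + 10 + 36)/35 = 121/35

L = 121/35 = 3.4571 bits/symbol


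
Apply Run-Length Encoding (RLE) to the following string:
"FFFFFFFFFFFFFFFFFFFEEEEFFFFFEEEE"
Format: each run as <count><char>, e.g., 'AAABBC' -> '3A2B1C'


Scanning runs left to right:
  i=0: run of 'F' x 19 -> '19F'
  i=19: run of 'E' x 4 -> '4E'
  i=23: run of 'F' x 5 -> '5F'
  i=28: run of 'E' x 4 -> '4E'

RLE = 19F4E5F4E


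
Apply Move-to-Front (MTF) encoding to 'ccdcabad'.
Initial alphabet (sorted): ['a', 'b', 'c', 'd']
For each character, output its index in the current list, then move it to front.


MTF encoding:
'c': index 2 in ['a', 'b', 'c', 'd'] -> ['c', 'a', 'b', 'd']
'c': index 0 in ['c', 'a', 'b', 'd'] -> ['c', 'a', 'b', 'd']
'd': index 3 in ['c', 'a', 'b', 'd'] -> ['d', 'c', 'a', 'b']
'c': index 1 in ['d', 'c', 'a', 'b'] -> ['c', 'd', 'a', 'b']
'a': index 2 in ['c', 'd', 'a', 'b'] -> ['a', 'c', 'd', 'b']
'b': index 3 in ['a', 'c', 'd', 'b'] -> ['b', 'a', 'c', 'd']
'a': index 1 in ['b', 'a', 'c', 'd'] -> ['a', 'b', 'c', 'd']
'd': index 3 in ['a', 'b', 'c', 'd'] -> ['d', 'a', 'b', 'c']


Output: [2, 0, 3, 1, 2, 3, 1, 3]


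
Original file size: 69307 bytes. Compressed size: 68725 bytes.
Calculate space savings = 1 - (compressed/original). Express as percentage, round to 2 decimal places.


ratio = compressed/original = 68725/69307 = 0.991603
savings = 1 - ratio = 1 - 0.991603 = 0.008397
as a percentage: 0.008397 * 100 = 0.84%

Space savings = 1 - 68725/69307 = 0.84%


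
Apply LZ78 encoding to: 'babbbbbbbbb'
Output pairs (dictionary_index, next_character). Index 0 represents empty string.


LZ78 encoding steps:
Dictionary: {0: ''}
Step 1: w='' (idx 0), next='b' -> output (0, 'b'), add 'b' as idx 1
Step 2: w='' (idx 0), next='a' -> output (0, 'a'), add 'a' as idx 2
Step 3: w='b' (idx 1), next='b' -> output (1, 'b'), add 'bb' as idx 3
Step 4: w='bb' (idx 3), next='b' -> output (3, 'b'), add 'bbb' as idx 4
Step 5: w='bbb' (idx 4), next='b' -> output (4, 'b'), add 'bbbb' as idx 5


Encoded: [(0, 'b'), (0, 'a'), (1, 'b'), (3, 'b'), (4, 'b')]


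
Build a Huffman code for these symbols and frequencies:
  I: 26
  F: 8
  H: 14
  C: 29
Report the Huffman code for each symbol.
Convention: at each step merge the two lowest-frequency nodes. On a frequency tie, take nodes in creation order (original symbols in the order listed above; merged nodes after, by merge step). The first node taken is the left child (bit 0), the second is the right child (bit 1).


Huffman tree construction:
Step 1: Merge F(8) + H(14) = 22
Step 2: Merge (F+H)(22) + I(26) = 48
Step 3: Merge C(29) + ((F+H)+I)(48) = 77
Read each symbol's code off the tree from the root (left child = 0, right child = 1).

Codes:
  I: 11 (length 2)
  F: 100 (length 3)
  H: 101 (length 3)
  C: 0 (length 1)
Average code length: 147/77 = 1.9091 bits/symbol


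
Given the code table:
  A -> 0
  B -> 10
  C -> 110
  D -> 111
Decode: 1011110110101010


Decoding:
10 -> B
111 -> D
10 -> B
110 -> C
10 -> B
10 -> B
10 -> B


Result: BDBCBBB


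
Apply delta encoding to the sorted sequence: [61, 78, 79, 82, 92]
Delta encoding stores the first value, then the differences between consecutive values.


First value: 61
Deltas:
  78 - 61 = 17
  79 - 78 = 1
  82 - 79 = 3
  92 - 82 = 10


Delta encoded: [61, 17, 1, 3, 10]


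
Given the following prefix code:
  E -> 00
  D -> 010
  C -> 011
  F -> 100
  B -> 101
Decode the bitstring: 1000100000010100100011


Decoding step by step:
Bits 100 -> F
Bits 010 -> D
Bits 00 -> E
Bits 00 -> E
Bits 010 -> D
Bits 100 -> F
Bits 100 -> F
Bits 011 -> C


Decoded message: FDEEDFFC


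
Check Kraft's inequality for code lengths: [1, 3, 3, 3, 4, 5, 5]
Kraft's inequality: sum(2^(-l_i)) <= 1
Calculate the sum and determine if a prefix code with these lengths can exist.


Sum = 2^(-1) + 2^(-3) + 2^(-3) + 2^(-3) + 2^(-4) + 2^(-5) + 2^(-5)
    = 0.5 + 0.125 + 0.125 + 0.125 + 0.0625 + 0.03125 + 0.03125
    = 32/32 = 1.0
Since 1.0 <= 1, Kraft's inequality IS satisfied.
A prefix code with these lengths CAN exist.

Kraft sum = 1.0. Satisfied.


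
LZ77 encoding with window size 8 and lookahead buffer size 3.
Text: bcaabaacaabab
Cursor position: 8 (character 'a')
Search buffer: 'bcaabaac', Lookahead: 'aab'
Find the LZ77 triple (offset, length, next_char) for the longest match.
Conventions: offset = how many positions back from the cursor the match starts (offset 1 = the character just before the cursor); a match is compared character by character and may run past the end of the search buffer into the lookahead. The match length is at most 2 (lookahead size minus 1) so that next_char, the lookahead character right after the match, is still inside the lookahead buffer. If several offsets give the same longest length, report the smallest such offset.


Try each offset into the search buffer:
  offset=1 (pos 7, char 'c'): match length 0
  offset=2 (pos 6, char 'a'): match length 1
  offset=3 (pos 5, char 'a'): match length 2
  offset=4 (pos 4, char 'b'): match length 0
  offset=5 (pos 3, char 'a'): match length 1
  offset=6 (pos 2, char 'a'): match length 2
  offset=7 (pos 1, char 'c'): match length 0
  offset=8 (pos 0, char 'b'): match length 0
Longest match has length 2, found at offsets 3, 6; take the smallest, offset 3.
next_char = character at position 8 + 2 = 10 -> 'b'

Best match: offset=3, length=2 (matching 'aa' starting at position 5)
LZ77 triple: (3, 2, 'b')


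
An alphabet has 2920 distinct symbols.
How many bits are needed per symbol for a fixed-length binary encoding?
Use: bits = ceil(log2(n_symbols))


log2(2920) = 11.5118
Bracket: 2^11 = 2048 < 2920 <= 2^12 = 4096
So ceil(log2(2920)) = 12

bits = ceil(log2(2920)) = ceil(11.5118) = 12 bits


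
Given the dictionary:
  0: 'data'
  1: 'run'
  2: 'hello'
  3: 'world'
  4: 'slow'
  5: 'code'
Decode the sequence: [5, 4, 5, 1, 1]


Look up each index in the dictionary:
  5 -> 'code'
  4 -> 'slow'
  5 -> 'code'
  1 -> 'run'
  1 -> 'run'

Decoded: "code slow code run run"


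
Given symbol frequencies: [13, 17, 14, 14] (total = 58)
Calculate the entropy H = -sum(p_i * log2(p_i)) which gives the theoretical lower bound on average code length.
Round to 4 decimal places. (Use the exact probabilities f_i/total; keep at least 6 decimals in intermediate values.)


Per-symbol terms -p_i * log2(p_i) with p_i = f_i/58:
  p = 13/58 = 0.224138: log2(p) = -2.157541, -p*log2(p) = 0.483587
  p = 17/58 = 0.293103: log2(p) = -1.770518, -p*log2(p) = 0.518945
  p = 14/58 = 0.241379: log2(p) = -2.050626, -p*log2(p) = 0.494979
  p = 14/58 = 0.241379: log2(p) = -2.050626, -p*log2(p) = 0.494979
H = 0.483587 + 0.518945 + 0.494979 + 0.494979 = 1.992490

H = 1.9925 bits/symbol


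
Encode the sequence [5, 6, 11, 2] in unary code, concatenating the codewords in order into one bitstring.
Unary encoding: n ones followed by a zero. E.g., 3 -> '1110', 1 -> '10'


Encode each number as n ones followed by a terminating 0:
  5 -> 111110 (6 bits)
  6 -> 1111110 (7 bits)
  11 -> 111111111110 (12 bits)
  2 -> 110 (3 bits)
Total length = 6 + 7 + 12 + 3 = 28 bits.

Unary([5, 6, 11, 2]) = 1111101111110111111111110110 (28 bits)


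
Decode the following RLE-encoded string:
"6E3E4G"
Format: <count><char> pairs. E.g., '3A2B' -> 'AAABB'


Expanding each <count><char> pair:
  6E -> 'EEEEEE'
  3E -> 'EEE'
  4G -> 'GGGG'

Decoded = EEEEEEEEEGGGG


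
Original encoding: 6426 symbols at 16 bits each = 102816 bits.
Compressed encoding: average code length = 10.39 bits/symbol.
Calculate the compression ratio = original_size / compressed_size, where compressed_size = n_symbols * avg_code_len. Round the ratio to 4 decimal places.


original_size = n_symbols * orig_bits = 6426 * 16 = 102816 bits
compressed_size = n_symbols * avg_code_len = 6426 * 10.39 = 66766.14 bits
ratio = original_size / compressed_size = 102816 / 66766.14 = 1.5399

Compression ratio = 1.5399


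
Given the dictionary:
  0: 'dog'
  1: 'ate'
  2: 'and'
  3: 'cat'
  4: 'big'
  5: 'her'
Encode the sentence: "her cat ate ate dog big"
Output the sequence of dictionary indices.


Look up each word in the dictionary:
  'her' -> 5
  'cat' -> 3
  'ate' -> 1
  'ate' -> 1
  'dog' -> 0
  'big' -> 4

Encoded: [5, 3, 1, 1, 0, 4]


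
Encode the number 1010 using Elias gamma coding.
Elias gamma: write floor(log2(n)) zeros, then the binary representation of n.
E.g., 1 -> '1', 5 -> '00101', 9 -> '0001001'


num_bits = floor(log2(1010)) + 1 = 10
leading_zeros = num_bits - 1 = 9
binary(1010) = 1111110010

Elias gamma(1010) = '000000000' + '1111110010' = 0000000001111110010 (19 bits)


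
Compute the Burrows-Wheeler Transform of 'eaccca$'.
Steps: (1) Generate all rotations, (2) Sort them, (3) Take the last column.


Rotations (sorted):
  0: $eaccca -> last char: a
  1: a$eaccc -> last char: c
  2: accca$e -> last char: e
  3: ca$eacc -> last char: c
  4: cca$eac -> last char: c
  5: ccca$ea -> last char: a
  6: eaccca$ -> last char: $


BWT = acecca$


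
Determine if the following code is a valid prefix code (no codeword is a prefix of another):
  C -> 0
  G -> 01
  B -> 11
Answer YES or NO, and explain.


Checking each pair (does one codeword prefix another?):
  C='0' vs G='01': prefix -- VIOLATION

NO -- this is NOT a valid prefix code. C (0) is a prefix of G (01).


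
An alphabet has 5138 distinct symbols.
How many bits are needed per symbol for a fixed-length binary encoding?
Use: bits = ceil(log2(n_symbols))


log2(5138) = 12.327
Bracket: 2^12 = 4096 < 5138 <= 2^13 = 8192
So ceil(log2(5138)) = 13

bits = ceil(log2(5138)) = ceil(12.327) = 13 bits


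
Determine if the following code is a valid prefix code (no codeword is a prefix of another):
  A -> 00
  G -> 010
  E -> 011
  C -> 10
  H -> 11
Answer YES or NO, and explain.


Checking each pair (does one codeword prefix another?):
  A='00' vs G='010': no prefix
  A='00' vs E='011': no prefix
  A='00' vs C='10': no prefix
  A='00' vs H='11': no prefix
  G='010' vs A='00': no prefix
  G='010' vs E='011': no prefix
  G='010' vs C='10': no prefix
  G='010' vs H='11': no prefix
  E='011' vs A='00': no prefix
  E='011' vs G='010': no prefix
  E='011' vs C='10': no prefix
  E='011' vs H='11': no prefix
  C='10' vs A='00': no prefix
  C='10' vs G='010': no prefix
  C='10' vs E='011': no prefix
  C='10' vs H='11': no prefix
  H='11' vs A='00': no prefix
  H='11' vs G='010': no prefix
  H='11' vs E='011': no prefix
  H='11' vs C='10': no prefix
No violation found over all pairs.

YES -- this is a valid prefix code. No codeword is a prefix of any other codeword.


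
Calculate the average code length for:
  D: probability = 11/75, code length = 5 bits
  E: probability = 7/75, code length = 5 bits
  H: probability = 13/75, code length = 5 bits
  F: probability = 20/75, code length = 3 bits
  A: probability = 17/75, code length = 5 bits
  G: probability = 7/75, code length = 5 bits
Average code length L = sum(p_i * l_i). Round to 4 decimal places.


Weighted contributions p_i * l_i:
  D: (11/75) * 5 = 55/75
  E: (7/75) * 5 = 35/75
  H: (13/75) * 5 = 65/75
  F: (20/75) * 3 = 60/75
  A: (17/75) * 5 = 85/75
  G: (7/75) * 5 = 35/75
Sum = (55 + 35 + 65 + 60 + 85 + 35)/75 = 335/75

L = 335/75 = 4.4667 bits/symbol


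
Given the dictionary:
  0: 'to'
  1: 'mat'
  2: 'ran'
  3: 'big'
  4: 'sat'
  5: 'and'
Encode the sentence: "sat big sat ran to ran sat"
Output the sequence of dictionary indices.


Look up each word in the dictionary:
  'sat' -> 4
  'big' -> 3
  'sat' -> 4
  'ran' -> 2
  'to' -> 0
  'ran' -> 2
  'sat' -> 4

Encoded: [4, 3, 4, 2, 0, 2, 4]


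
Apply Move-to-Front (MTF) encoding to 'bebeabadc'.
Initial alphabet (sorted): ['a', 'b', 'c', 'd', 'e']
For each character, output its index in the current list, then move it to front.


MTF encoding:
'b': index 1 in ['a', 'b', 'c', 'd', 'e'] -> ['b', 'a', 'c', 'd', 'e']
'e': index 4 in ['b', 'a', 'c', 'd', 'e'] -> ['e', 'b', 'a', 'c', 'd']
'b': index 1 in ['e', 'b', 'a', 'c', 'd'] -> ['b', 'e', 'a', 'c', 'd']
'e': index 1 in ['b', 'e', 'a', 'c', 'd'] -> ['e', 'b', 'a', 'c', 'd']
'a': index 2 in ['e', 'b', 'a', 'c', 'd'] -> ['a', 'e', 'b', 'c', 'd']
'b': index 2 in ['a', 'e', 'b', 'c', 'd'] -> ['b', 'a', 'e', 'c', 'd']
'a': index 1 in ['b', 'a', 'e', 'c', 'd'] -> ['a', 'b', 'e', 'c', 'd']
'd': index 4 in ['a', 'b', 'e', 'c', 'd'] -> ['d', 'a', 'b', 'e', 'c']
'c': index 4 in ['d', 'a', 'b', 'e', 'c'] -> ['c', 'd', 'a', 'b', 'e']


Output: [1, 4, 1, 1, 2, 2, 1, 4, 4]


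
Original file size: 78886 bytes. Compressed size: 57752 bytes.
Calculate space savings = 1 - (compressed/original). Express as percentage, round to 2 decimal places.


ratio = compressed/original = 57752/78886 = 0.732094
savings = 1 - ratio = 1 - 0.732094 = 0.267906
as a percentage: 0.267906 * 100 = 26.79%

Space savings = 1 - 57752/78886 = 26.79%


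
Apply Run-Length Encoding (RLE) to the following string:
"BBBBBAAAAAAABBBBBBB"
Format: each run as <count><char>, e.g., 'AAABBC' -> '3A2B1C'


Scanning runs left to right:
  i=0: run of 'B' x 5 -> '5B'
  i=5: run of 'A' x 7 -> '7A'
  i=12: run of 'B' x 7 -> '7B'

RLE = 5B7A7B


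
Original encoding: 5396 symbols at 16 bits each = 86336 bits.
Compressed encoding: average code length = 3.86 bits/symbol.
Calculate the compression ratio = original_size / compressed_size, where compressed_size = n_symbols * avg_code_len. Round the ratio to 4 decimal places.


original_size = n_symbols * orig_bits = 5396 * 16 = 86336 bits
compressed_size = n_symbols * avg_code_len = 5396 * 3.86 = 20828.56 bits
ratio = original_size / compressed_size = 86336 / 20828.56 = 4.1451

Compression ratio = 4.1451


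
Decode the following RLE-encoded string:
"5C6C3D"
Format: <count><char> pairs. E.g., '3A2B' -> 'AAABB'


Expanding each <count><char> pair:
  5C -> 'CCCCC'
  6C -> 'CCCCCC'
  3D -> 'DDD'

Decoded = CCCCCCCCCCCDDD


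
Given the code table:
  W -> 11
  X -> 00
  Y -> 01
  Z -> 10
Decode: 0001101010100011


Decoding:
00 -> X
01 -> Y
10 -> Z
10 -> Z
10 -> Z
10 -> Z
00 -> X
11 -> W


Result: XYZZZZXW


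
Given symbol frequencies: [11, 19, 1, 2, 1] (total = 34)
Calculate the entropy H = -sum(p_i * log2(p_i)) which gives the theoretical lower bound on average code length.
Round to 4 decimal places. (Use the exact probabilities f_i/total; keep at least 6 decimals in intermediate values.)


Per-symbol terms -p_i * log2(p_i) with p_i = f_i/34:
  p = 11/34 = 0.323529: log2(p) = -1.628031, -p*log2(p) = 0.526716
  p = 19/34 = 0.558824: log2(p) = -0.839535, -p*log2(p) = 0.469152
  p = 1/34 = 0.029412: log2(p) = -5.087463, -p*log2(p) = 0.149631
  p = 2/34 = 0.058824: log2(p) = -4.087463, -p*log2(p) = 0.240439
  p = 1/34 = 0.029412: log2(p) = -5.087463, -p*log2(p) = 0.149631
H = 0.526716 + 0.469152 + 0.149631 + 0.240439 + 0.149631 = 1.535569

H = 1.5356 bits/symbol


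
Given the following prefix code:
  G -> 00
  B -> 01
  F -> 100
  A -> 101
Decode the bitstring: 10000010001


Decoding step by step:
Bits 100 -> F
Bits 00 -> G
Bits 01 -> B
Bits 00 -> G
Bits 01 -> B


Decoded message: FGBGB


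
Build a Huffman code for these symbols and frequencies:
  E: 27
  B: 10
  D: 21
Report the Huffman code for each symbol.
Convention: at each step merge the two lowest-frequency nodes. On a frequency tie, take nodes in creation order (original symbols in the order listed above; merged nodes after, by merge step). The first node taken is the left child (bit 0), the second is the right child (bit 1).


Huffman tree construction:
Step 1: Merge B(10) + D(21) = 31
Step 2: Merge E(27) + (B+D)(31) = 58
Read each symbol's code off the tree from the root (left child = 0, right child = 1).

Codes:
  E: 0 (length 1)
  B: 10 (length 2)
  D: 11 (length 2)
Average code length: 89/58 = 1.5345 bits/symbol


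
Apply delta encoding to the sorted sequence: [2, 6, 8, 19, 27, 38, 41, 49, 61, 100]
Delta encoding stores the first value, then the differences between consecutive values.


First value: 2
Deltas:
  6 - 2 = 4
  8 - 6 = 2
  19 - 8 = 11
  27 - 19 = 8
  38 - 27 = 11
  41 - 38 = 3
  49 - 41 = 8
  61 - 49 = 12
  100 - 61 = 39


Delta encoded: [2, 4, 2, 11, 8, 11, 3, 8, 12, 39]


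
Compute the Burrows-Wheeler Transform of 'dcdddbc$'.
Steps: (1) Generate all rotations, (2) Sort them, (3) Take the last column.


Rotations (sorted):
  0: $dcdddbc -> last char: c
  1: bc$dcddd -> last char: d
  2: c$dcdddb -> last char: b
  3: cdddbc$d -> last char: d
  4: dbc$dcdd -> last char: d
  5: dcdddbc$ -> last char: $
  6: ddbc$dcd -> last char: d
  7: dddbc$dc -> last char: c


BWT = cdbdd$dc


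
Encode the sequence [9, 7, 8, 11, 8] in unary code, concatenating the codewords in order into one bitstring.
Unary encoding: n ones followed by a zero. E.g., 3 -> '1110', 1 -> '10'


Encode each number as n ones followed by a terminating 0:
  9 -> 1111111110 (10 bits)
  7 -> 11111110 (8 bits)
  8 -> 111111110 (9 bits)
  11 -> 111111111110 (12 bits)
  8 -> 111111110 (9 bits)
Total length = 10 + 8 + 9 + 12 + 9 = 48 bits.

Unary([9, 7, 8, 11, 8]) = 111111111011111110111111110111111111110111111110 (48 bits)


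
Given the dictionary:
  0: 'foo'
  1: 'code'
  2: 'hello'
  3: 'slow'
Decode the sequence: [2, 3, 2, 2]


Look up each index in the dictionary:
  2 -> 'hello'
  3 -> 'slow'
  2 -> 'hello'
  2 -> 'hello'

Decoded: "hello slow hello hello"


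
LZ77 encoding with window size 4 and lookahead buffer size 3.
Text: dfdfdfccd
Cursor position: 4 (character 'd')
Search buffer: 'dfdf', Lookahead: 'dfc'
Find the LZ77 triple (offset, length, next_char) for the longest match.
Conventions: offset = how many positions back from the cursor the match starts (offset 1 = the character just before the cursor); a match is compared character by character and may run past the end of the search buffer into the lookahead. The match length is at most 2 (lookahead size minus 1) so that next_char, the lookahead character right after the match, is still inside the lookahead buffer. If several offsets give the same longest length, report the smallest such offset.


Try each offset into the search buffer:
  offset=1 (pos 3, char 'f'): match length 0
  offset=2 (pos 2, char 'd'): match length 2
  offset=3 (pos 1, char 'f'): match length 0
  offset=4 (pos 0, char 'd'): match length 2
Longest match has length 2, found at offsets 2, 4; take the smallest, offset 2.
next_char = character at position 4 + 2 = 6 -> 'c'

Best match: offset=2, length=2 (matching 'df' starting at position 2)
LZ77 triple: (2, 2, 'c')


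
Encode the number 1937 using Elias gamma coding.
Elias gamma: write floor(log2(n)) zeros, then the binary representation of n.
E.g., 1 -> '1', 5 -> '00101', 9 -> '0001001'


num_bits = floor(log2(1937)) + 1 = 11
leading_zeros = num_bits - 1 = 10
binary(1937) = 11110010001

Elias gamma(1937) = '0000000000' + '11110010001' = 000000000011110010001 (21 bits)


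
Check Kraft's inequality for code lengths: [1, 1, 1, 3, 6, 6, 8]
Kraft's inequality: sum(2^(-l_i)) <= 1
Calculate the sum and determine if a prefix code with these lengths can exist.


Sum = 2^(-1) + 2^(-1) + 2^(-1) + 2^(-3) + 2^(-6) + 2^(-6) + 2^(-8)
    = 0.5 + 0.5 + 0.5 + 0.125 + 0.015625 + 0.015625 + 0.00390625
    = 425/256 = 1.66015625
Since 1.66015625 > 1, Kraft's inequality is NOT satisfied.
A prefix code with these lengths CANNOT exist.

Kraft sum = 1.66015625. Not satisfied.


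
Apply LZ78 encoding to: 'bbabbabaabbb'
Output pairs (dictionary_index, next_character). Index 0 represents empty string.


LZ78 encoding steps:
Dictionary: {0: ''}
Step 1: w='' (idx 0), next='b' -> output (0, 'b'), add 'b' as idx 1
Step 2: w='b' (idx 1), next='a' -> output (1, 'a'), add 'ba' as idx 2
Step 3: w='b' (idx 1), next='b' -> output (1, 'b'), add 'bb' as idx 3
Step 4: w='' (idx 0), next='a' -> output (0, 'a'), add 'a' as idx 4
Step 5: w='ba' (idx 2), next='a' -> output (2, 'a'), add 'baa' as idx 5
Step 6: w='bb' (idx 3), next='b' -> output (3, 'b'), add 'bbb' as idx 6


Encoded: [(0, 'b'), (1, 'a'), (1, 'b'), (0, 'a'), (2, 'a'), (3, 'b')]


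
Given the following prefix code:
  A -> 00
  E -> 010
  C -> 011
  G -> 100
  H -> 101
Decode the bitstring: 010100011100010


Decoding step by step:
Bits 010 -> E
Bits 100 -> G
Bits 011 -> C
Bits 100 -> G
Bits 010 -> E


Decoded message: EGCGE


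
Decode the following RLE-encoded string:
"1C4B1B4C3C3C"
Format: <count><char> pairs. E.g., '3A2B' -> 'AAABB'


Expanding each <count><char> pair:
  1C -> 'C'
  4B -> 'BBBB'
  1B -> 'B'
  4C -> 'CCCC'
  3C -> 'CCC'
  3C -> 'CCC'

Decoded = CBBBBBCCCCCCCCCC


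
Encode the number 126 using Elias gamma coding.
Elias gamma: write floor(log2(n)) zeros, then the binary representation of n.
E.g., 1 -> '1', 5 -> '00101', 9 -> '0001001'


num_bits = floor(log2(126)) + 1 = 7
leading_zeros = num_bits - 1 = 6
binary(126) = 1111110

Elias gamma(126) = '000000' + '1111110' = 0000001111110 (13 bits)


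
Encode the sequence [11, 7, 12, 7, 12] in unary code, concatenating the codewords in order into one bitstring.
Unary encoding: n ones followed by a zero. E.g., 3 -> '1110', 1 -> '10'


Encode each number as n ones followed by a terminating 0:
  11 -> 111111111110 (12 bits)
  7 -> 11111110 (8 bits)
  12 -> 1111111111110 (13 bits)
  7 -> 11111110 (8 bits)
  12 -> 1111111111110 (13 bits)
Total length = 12 + 8 + 13 + 8 + 13 = 54 bits.

Unary([11, 7, 12, 7, 12]) = 111111111110111111101111111111110111111101111111111110 (54 bits)


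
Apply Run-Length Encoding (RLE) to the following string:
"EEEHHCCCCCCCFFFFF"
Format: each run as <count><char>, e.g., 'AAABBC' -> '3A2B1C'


Scanning runs left to right:
  i=0: run of 'E' x 3 -> '3E'
  i=3: run of 'H' x 2 -> '2H'
  i=5: run of 'C' x 7 -> '7C'
  i=12: run of 'F' x 5 -> '5F'

RLE = 3E2H7C5F


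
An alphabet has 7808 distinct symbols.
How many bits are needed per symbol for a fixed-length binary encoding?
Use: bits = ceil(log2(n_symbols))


log2(7808) = 12.9307
Bracket: 2^12 = 4096 < 7808 <= 2^13 = 8192
So ceil(log2(7808)) = 13

bits = ceil(log2(7808)) = ceil(12.9307) = 13 bits


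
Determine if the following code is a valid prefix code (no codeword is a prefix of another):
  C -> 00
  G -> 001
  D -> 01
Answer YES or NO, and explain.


Checking each pair (does one codeword prefix another?):
  C='00' vs G='001': prefix -- VIOLATION

NO -- this is NOT a valid prefix code. C (00) is a prefix of G (001).


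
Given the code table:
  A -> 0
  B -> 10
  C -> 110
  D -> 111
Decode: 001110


Decoding:
0 -> A
0 -> A
111 -> D
0 -> A


Result: AADA


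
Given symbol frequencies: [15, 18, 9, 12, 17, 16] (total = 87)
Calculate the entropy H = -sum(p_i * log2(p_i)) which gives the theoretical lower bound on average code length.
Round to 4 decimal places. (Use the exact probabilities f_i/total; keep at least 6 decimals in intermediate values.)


Per-symbol terms -p_i * log2(p_i) with p_i = f_i/87:
  p = 15/87 = 0.172414: log2(p) = -2.536053, -p*log2(p) = 0.437251
  p = 18/87 = 0.206897: log2(p) = -2.273018, -p*log2(p) = 0.470280
  p = 9/87 = 0.103448: log2(p) = -3.273018, -p*log2(p) = 0.338588
  p = 12/87 = 0.137931: log2(p) = -2.857981, -p*log2(p) = 0.394204
  p = 17/87 = 0.195402: log2(p) = -2.355481, -p*log2(p) = 0.460266
  p = 16/87 = 0.183908: log2(p) = -2.442943, -p*log2(p) = 0.449277
H = 0.437251 + 0.470280 + 0.338588 + 0.394204 + 0.460266 + 0.449277 = 2.549866

H = 2.5499 bits/symbol


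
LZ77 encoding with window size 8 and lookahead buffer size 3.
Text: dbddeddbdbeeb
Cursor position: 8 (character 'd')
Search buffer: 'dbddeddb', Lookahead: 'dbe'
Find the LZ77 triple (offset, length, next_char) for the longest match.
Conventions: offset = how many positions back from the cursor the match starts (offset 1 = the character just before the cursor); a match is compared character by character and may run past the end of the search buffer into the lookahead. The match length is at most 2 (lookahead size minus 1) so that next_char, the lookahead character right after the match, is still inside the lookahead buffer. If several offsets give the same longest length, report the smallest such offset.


Try each offset into the search buffer:
  offset=1 (pos 7, char 'b'): match length 0
  offset=2 (pos 6, char 'd'): match length 2
  offset=3 (pos 5, char 'd'): match length 1
  offset=4 (pos 4, char 'e'): match length 0
  offset=5 (pos 3, char 'd'): match length 1
  offset=6 (pos 2, char 'd'): match length 1
  offset=7 (pos 1, char 'b'): match length 0
  offset=8 (pos 0, char 'd'): match length 2
Longest match has length 2, found at offsets 2, 8; take the smallest, offset 2.
next_char = character at position 8 + 2 = 10 -> 'e'

Best match: offset=2, length=2 (matching 'db' starting at position 6)
LZ77 triple: (2, 2, 'e')


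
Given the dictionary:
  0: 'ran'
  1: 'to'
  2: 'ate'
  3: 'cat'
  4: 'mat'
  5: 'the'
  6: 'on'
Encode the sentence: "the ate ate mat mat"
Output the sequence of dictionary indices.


Look up each word in the dictionary:
  'the' -> 5
  'ate' -> 2
  'ate' -> 2
  'mat' -> 4
  'mat' -> 4

Encoded: [5, 2, 2, 4, 4]


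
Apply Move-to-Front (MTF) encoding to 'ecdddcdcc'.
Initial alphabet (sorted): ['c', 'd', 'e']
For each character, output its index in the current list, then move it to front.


MTF encoding:
'e': index 2 in ['c', 'd', 'e'] -> ['e', 'c', 'd']
'c': index 1 in ['e', 'c', 'd'] -> ['c', 'e', 'd']
'd': index 2 in ['c', 'e', 'd'] -> ['d', 'c', 'e']
'd': index 0 in ['d', 'c', 'e'] -> ['d', 'c', 'e']
'd': index 0 in ['d', 'c', 'e'] -> ['d', 'c', 'e']
'c': index 1 in ['d', 'c', 'e'] -> ['c', 'd', 'e']
'd': index 1 in ['c', 'd', 'e'] -> ['d', 'c', 'e']
'c': index 1 in ['d', 'c', 'e'] -> ['c', 'd', 'e']
'c': index 0 in ['c', 'd', 'e'] -> ['c', 'd', 'e']


Output: [2, 1, 2, 0, 0, 1, 1, 1, 0]


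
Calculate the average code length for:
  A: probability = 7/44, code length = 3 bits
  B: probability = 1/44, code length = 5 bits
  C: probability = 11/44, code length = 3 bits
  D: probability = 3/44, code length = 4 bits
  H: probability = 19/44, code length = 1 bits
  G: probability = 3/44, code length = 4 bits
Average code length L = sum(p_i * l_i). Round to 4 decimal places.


Weighted contributions p_i * l_i:
  A: (7/44) * 3 = 21/44
  B: (1/44) * 5 = 5/44
  C: (11/44) * 3 = 33/44
  D: (3/44) * 4 = 12/44
  H: (19/44) * 1 = 19/44
  G: (3/44) * 4 = 12/44
Sum = (21 + 5 + 33 + 12 + 19 + 12)/44 = 102/44

L = 102/44 = 2.3182 bits/symbol


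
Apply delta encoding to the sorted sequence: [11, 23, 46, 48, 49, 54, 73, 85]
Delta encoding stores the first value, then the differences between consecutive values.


First value: 11
Deltas:
  23 - 11 = 12
  46 - 23 = 23
  48 - 46 = 2
  49 - 48 = 1
  54 - 49 = 5
  73 - 54 = 19
  85 - 73 = 12


Delta encoded: [11, 12, 23, 2, 1, 5, 19, 12]


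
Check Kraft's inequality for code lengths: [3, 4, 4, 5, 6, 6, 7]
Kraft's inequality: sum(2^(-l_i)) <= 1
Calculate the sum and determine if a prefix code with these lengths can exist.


Sum = 2^(-3) + 2^(-4) + 2^(-4) + 2^(-5) + 2^(-6) + 2^(-6) + 2^(-7)
    = 0.125 + 0.0625 + 0.0625 + 0.03125 + 0.015625 + 0.015625 + 0.0078125
    = 41/128 = 0.3203125
Since 0.3203125 <= 1, Kraft's inequality IS satisfied.
A prefix code with these lengths CAN exist.

Kraft sum = 0.3203125. Satisfied.


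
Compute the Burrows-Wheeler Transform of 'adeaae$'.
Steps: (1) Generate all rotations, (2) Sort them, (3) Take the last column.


Rotations (sorted):
  0: $adeaae -> last char: e
  1: aae$ade -> last char: e
  2: adeaae$ -> last char: $
  3: ae$adea -> last char: a
  4: deaae$a -> last char: a
  5: e$adeaa -> last char: a
  6: eaae$ad -> last char: d


BWT = ee$aaad


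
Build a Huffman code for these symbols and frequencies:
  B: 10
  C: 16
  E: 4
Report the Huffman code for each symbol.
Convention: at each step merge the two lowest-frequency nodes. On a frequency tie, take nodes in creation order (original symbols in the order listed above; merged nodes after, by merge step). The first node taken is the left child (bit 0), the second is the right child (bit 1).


Huffman tree construction:
Step 1: Merge E(4) + B(10) = 14
Step 2: Merge (E+B)(14) + C(16) = 30
Read each symbol's code off the tree from the root (left child = 0, right child = 1).

Codes:
  B: 01 (length 2)
  C: 1 (length 1)
  E: 00 (length 2)
Average code length: 44/30 = 1.4667 bits/symbol


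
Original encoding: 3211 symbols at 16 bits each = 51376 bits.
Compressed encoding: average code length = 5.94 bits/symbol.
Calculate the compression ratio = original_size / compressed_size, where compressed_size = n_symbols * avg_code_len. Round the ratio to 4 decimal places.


original_size = n_symbols * orig_bits = 3211 * 16 = 51376 bits
compressed_size = n_symbols * avg_code_len = 3211 * 5.94 = 19073.34 bits
ratio = original_size / compressed_size = 51376 / 19073.34 = 2.6936

Compression ratio = 2.6936


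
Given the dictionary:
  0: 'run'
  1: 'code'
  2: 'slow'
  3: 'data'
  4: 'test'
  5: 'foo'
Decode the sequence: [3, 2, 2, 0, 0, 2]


Look up each index in the dictionary:
  3 -> 'data'
  2 -> 'slow'
  2 -> 'slow'
  0 -> 'run'
  0 -> 'run'
  2 -> 'slow'

Decoded: "data slow slow run run slow"


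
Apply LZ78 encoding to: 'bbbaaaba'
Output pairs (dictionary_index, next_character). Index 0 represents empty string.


LZ78 encoding steps:
Dictionary: {0: ''}
Step 1: w='' (idx 0), next='b' -> output (0, 'b'), add 'b' as idx 1
Step 2: w='b' (idx 1), next='b' -> output (1, 'b'), add 'bb' as idx 2
Step 3: w='' (idx 0), next='a' -> output (0, 'a'), add 'a' as idx 3
Step 4: w='a' (idx 3), next='a' -> output (3, 'a'), add 'aa' as idx 4
Step 5: w='b' (idx 1), next='a' -> output (1, 'a'), add 'ba' as idx 5


Encoded: [(0, 'b'), (1, 'b'), (0, 'a'), (3, 'a'), (1, 'a')]


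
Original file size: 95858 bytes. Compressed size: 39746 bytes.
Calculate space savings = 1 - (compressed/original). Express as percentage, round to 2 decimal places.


ratio = compressed/original = 39746/95858 = 0.414634
savings = 1 - ratio = 1 - 0.414634 = 0.585366
as a percentage: 0.585366 * 100 = 58.54%

Space savings = 1 - 39746/95858 = 58.54%


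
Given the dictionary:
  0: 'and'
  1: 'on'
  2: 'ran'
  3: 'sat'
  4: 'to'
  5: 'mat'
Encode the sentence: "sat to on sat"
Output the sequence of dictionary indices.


Look up each word in the dictionary:
  'sat' -> 3
  'to' -> 4
  'on' -> 1
  'sat' -> 3

Encoded: [3, 4, 1, 3]
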